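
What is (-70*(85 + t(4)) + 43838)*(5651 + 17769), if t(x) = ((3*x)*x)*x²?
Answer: -371722240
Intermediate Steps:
t(x) = 3*x⁴ (t(x) = (3*x²)*x² = 3*x⁴)
(-70*(85 + t(4)) + 43838)*(5651 + 17769) = (-70*(85 + 3*4⁴) + 43838)*(5651 + 17769) = (-70*(85 + 3*256) + 43838)*23420 = (-70*(85 + 768) + 43838)*23420 = (-70*853 + 43838)*23420 = (-59710 + 43838)*23420 = -15872*23420 = -371722240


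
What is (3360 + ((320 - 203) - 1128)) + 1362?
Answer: 3711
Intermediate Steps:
(3360 + ((320 - 203) - 1128)) + 1362 = (3360 + (117 - 1128)) + 1362 = (3360 - 1011) + 1362 = 2349 + 1362 = 3711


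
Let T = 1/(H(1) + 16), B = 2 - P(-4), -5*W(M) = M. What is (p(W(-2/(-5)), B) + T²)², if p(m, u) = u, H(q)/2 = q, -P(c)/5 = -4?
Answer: 34000561/104976 ≈ 323.89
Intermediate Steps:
W(M) = -M/5
P(c) = 20 (P(c) = -5*(-4) = 20)
H(q) = 2*q
B = -18 (B = 2 - 1*20 = 2 - 20 = -18)
T = 1/18 (T = 1/(2*1 + 16) = 1/(2 + 16) = 1/18 ≈ 0.055556)
(p(W(-2/(-5)), B) + T²)² = (-18 + (1/18)²)² = (-18 + 1/324)² = (-5831/324)² = 34000561/104976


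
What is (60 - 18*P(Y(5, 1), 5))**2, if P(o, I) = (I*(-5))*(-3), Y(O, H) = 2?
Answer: 1664100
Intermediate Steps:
P(o, I) = 15*I (P(o, I) = -5*I*(-3) = 15*I)
(60 - 18*P(Y(5, 1), 5))**2 = (60 - 270*5)**2 = (60 - 18*75)**2 = (60 - 1350)**2 = (-1290)**2 = 1664100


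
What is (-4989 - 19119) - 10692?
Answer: -34800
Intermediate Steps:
(-4989 - 19119) - 10692 = -24108 - 10692 = -34800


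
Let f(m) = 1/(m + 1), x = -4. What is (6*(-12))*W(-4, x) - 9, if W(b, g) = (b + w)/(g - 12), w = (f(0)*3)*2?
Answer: 0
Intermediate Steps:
f(m) = 1/(1 + m)
w = 6 (w = (3/(1 + 0))*2 = (3/1)*2 = (1*3)*2 = 3*2 = 6)
W(b, g) = (6 + b)/(-12 + g) (W(b, g) = (b + 6)/(g - 12) = (6 + b)/(-12 + g))
(6*(-12))*W(-4, x) - 9 = (6*(-12))*((6 - 4)/(-12 - 4)) - 9 = -72*2/(-16) - 9 = -(-9)*2/2 - 9 = -72*(-⅛) - 9 = 9 - 9 = 0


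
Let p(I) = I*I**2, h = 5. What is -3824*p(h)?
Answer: -478000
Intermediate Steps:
p(I) = I**3
-3824*p(h) = -3824*5**3 = -3824*125 = -478000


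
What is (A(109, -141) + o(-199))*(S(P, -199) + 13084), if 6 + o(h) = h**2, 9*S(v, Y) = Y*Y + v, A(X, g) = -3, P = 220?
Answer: 6238788584/9 ≈ 6.9320e+8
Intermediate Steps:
S(v, Y) = v/9 + Y**2/9 (S(v, Y) = (Y*Y + v)/9 = (Y**2 + v)/9 = (v + Y**2)/9 = v/9 + Y**2/9)
o(h) = -6 + h**2
(A(109, -141) + o(-199))*(S(P, -199) + 13084) = (-3 + (-6 + (-199)**2))*(((1/9)*220 + (1/9)*(-199)**2) + 13084) = (-3 + (-6 + 39601))*((220/9 + (1/9)*39601) + 13084) = (-3 + 39595)*((220/9 + 39601/9) + 13084) = 39592*(39821/9 + 13084) = 39592*(157577/9) = 6238788584/9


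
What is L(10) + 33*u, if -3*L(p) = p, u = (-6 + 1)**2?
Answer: 2465/3 ≈ 821.67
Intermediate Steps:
u = 25 (u = (-5)**2 = 25)
L(p) = -p/3
L(10) + 33*u = -1/3*10 + 33*25 = -10/3 + 825 = 2465/3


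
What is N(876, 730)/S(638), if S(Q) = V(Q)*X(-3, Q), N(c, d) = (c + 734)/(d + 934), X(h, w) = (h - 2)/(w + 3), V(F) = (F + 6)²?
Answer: -641/2143232 ≈ -0.00029908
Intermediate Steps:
V(F) = (6 + F)²
X(h, w) = (-2 + h)/(3 + w)
N(c, d) = (734 + c)/(934 + d)
S(Q) = -5*(6 + Q)²/(3 + Q) (S(Q) = (6 + Q)²*((-2 - 3)/(3 + Q)) = (6 + Q)²*(-5/(3 + Q)) = -5*(6 + Q)²/(3 + Q))
N(876, 730)/S(638) = ((734 + 876)/(934 + 730))/((-5*(6 + 638)²/(3 + 638))) = (1610/1664)/((-5*644²/641)) = ((1/1664)*1610)/((-5*1/641*414736)) = 805/(832*(-2073680/641)) = (805/832)*(-641/2073680) = -641/2143232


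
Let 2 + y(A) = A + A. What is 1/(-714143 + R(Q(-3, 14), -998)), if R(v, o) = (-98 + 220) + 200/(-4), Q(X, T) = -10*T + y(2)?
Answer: -1/714071 ≈ -1.4004e-6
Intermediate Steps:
y(A) = -2 + 2*A (y(A) = -2 + (A + A) = -2 + 2*A)
Q(X, T) = 2 - 10*T (Q(X, T) = -10*T + (-2 + 2*2) = -10*T + (-2 + 4) = -10*T + 2 = 2 - 10*T)
R(v, o) = 72 (R(v, o) = 122 + 200*(-¼) = 122 - 50 = 72)
1/(-714143 + R(Q(-3, 14), -998)) = 1/(-714143 + 72) = 1/(-714071) = -1/714071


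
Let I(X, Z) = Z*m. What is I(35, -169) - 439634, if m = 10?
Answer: -441324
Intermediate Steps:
I(X, Z) = 10*Z (I(X, Z) = Z*10 = 10*Z)
I(35, -169) - 439634 = 10*(-169) - 439634 = -1690 - 439634 = -441324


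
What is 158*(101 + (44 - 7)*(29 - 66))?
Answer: -200344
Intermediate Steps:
158*(101 + (44 - 7)*(29 - 66)) = 158*(101 + 37*(-37)) = 158*(101 - 1369) = 158*(-1268) = -200344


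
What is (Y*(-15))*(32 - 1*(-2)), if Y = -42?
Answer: 21420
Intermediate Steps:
(Y*(-15))*(32 - 1*(-2)) = (-42*(-15))*(32 - 1*(-2)) = 630*(32 + 2) = 630*34 = 21420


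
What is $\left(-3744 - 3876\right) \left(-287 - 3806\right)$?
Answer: $31188660$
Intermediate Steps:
$\left(-3744 - 3876\right) \left(-287 - 3806\right) = \left(-3744 - 3876\right) \left(-4093\right) = \left(-7620\right) \left(-4093\right) = 31188660$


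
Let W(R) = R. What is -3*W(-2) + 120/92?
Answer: 168/23 ≈ 7.3043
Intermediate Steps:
-3*W(-2) + 120/92 = -3*(-2) + 120/92 = 6 + 120*(1/92) = 6 + 30/23 = 168/23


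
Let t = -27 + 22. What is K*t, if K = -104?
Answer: 520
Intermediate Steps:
t = -5
K*t = -104*(-5) = 520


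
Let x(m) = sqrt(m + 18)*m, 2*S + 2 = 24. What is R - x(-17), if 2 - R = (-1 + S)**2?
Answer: -81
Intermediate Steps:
S = 11 (S = -1 + (1/2)*24 = -1 + 12 = 11)
R = -98 (R = 2 - (-1 + 11)**2 = 2 - 1*10**2 = 2 - 1*100 = 2 - 100 = -98)
x(m) = m*sqrt(18 + m) (x(m) = sqrt(18 + m)*m = m*sqrt(18 + m))
R - x(-17) = -98 - (-17)*sqrt(18 - 17) = -98 - (-17)*sqrt(1) = -98 - (-17) = -98 - 1*(-17) = -98 + 17 = -81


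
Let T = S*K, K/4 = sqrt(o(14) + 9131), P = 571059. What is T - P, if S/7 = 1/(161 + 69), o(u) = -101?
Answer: -571059 + 14*sqrt(9030)/115 ≈ -5.7105e+5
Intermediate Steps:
K = 4*sqrt(9030) (K = 4*sqrt(-101 + 9131) = 4*sqrt(9030) ≈ 380.11)
S = 7/230 (S = 7/(161 + 69) = 7/230 ≈ 0.030435)
T = 14*sqrt(9030)/115 (T = 7*(4*sqrt(9030))/230 = 14*sqrt(9030)/115 ≈ 11.568)
T - P = 14*sqrt(9030)/115 - 1*571059 = 14*sqrt(9030)/115 - 571059 = -571059 + 14*sqrt(9030)/115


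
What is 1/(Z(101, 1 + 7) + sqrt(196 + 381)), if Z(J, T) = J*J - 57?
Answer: 10144/102900159 - sqrt(577)/102900159 ≈ 9.8348e-5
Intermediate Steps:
Z(J, T) = -57 + J**2 (Z(J, T) = J**2 - 57 = -57 + J**2)
1/(Z(101, 1 + 7) + sqrt(196 + 381)) = 1/((-57 + 101**2) + sqrt(196 + 381)) = 1/((-57 + 10201) + sqrt(577)) = 1/(10144 + sqrt(577))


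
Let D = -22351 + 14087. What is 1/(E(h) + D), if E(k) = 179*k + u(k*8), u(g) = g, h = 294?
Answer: 1/46714 ≈ 2.1407e-5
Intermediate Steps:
D = -8264
E(k) = 187*k (E(k) = 179*k + k*8 = 179*k + 8*k = 187*k)
1/(E(h) + D) = 1/(187*294 - 8264) = 1/(54978 - 8264) = 1/46714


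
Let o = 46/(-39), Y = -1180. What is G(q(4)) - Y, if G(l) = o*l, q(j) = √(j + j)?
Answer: 1180 - 92*√2/39 ≈ 1176.7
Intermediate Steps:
o = -46/39 (o = 46*(-1/39) = -46/39 ≈ -1.1795)
q(j) = √2*√j (q(j) = √(2*j) = √2*√j)
G(l) = -46*l/39
G(q(4)) - Y = -46*√2*√4/39 - 1*(-1180) = -46*√2*2/39 + 1180 = -92*√2/39 + 1180 = 1180 - 92*√2/39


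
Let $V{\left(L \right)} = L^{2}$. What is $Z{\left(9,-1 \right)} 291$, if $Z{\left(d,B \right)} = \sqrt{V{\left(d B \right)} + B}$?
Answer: $1164 \sqrt{5} \approx 2602.8$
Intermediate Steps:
$Z{\left(d,B \right)} = \sqrt{B + B^{2} d^{2}}$ ($Z{\left(d,B \right)} = \sqrt{\left(d B\right)^{2} + B} = \sqrt{\left(B d\right)^{2} + B} = \sqrt{B^{2} d^{2} + B} = \sqrt{B + B^{2} d^{2}}$)
$Z{\left(9,-1 \right)} 291 = \sqrt{- (1 - 9^{2})} 291 = \sqrt{- (1 - 81)} 291 = \sqrt{\left(-1\right) \left(-80\right)} 291 = \sqrt{80} \cdot 291 = 4 \sqrt{5} \cdot 291 = 1164 \sqrt{5}$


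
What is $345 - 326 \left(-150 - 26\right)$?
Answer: $57721$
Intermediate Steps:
$345 - 326 \left(-150 - 26\right) = 345 - -57376 = 345 + 57376 = 57721$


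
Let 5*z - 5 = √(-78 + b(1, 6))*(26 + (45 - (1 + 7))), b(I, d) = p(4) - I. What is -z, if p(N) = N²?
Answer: -1 - 189*I*√7/5 ≈ -1.0 - 100.01*I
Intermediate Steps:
b(I, d) = 16 - I (b(I, d) = 4² - I = 16 - I)
z = 1 + 189*I*√7/5 (z = 1 + (√(-78 + (16 - 1*1))*(26 + (45 - (1 + 7))))/5 = 1 + (√(-78 + (16 - 1))*(26 + (45 - 1*8)))/5 = 1 + (√(-78 + 15)*(26 + (45 - 8)))/5 = 1 + (√(-63)*(26 + 37))/5 = 1 + ((3*I*√7)*63)/5 = 1 + (189*I*√7)/5 = 1 + 189*I*√7/5 ≈ 1.0 + 100.01*I)
-z = -(1 + 189*I*√7/5) = -1 - 189*I*√7/5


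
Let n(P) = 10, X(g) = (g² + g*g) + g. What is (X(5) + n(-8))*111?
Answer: 7215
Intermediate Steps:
X(g) = g + 2*g² (X(g) = (g² + g²) + g = 2*g² + g = g + 2*g²)
(X(5) + n(-8))*111 = (5*(1 + 2*5) + 10)*111 = (5*(1 + 10) + 10)*111 = (5*11 + 10)*111 = (55 + 10)*111 = 65*111 = 7215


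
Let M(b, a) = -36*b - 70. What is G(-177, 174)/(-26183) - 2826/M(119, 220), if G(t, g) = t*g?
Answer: 104043825/57000391 ≈ 1.8253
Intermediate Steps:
M(b, a) = -70 - 36*b
G(t, g) = g*t
G(-177, 174)/(-26183) - 2826/M(119, 220) = (174*(-177))/(-26183) - 2826/(-70 - 36*119) = -30798*(-1/26183) - 2826/(-70 - 4284) = 30798/26183 - 2826/(-4354) = 30798/26183 - 2826*(-1/4354) = 30798/26183 + 1413/2177 = 104043825/57000391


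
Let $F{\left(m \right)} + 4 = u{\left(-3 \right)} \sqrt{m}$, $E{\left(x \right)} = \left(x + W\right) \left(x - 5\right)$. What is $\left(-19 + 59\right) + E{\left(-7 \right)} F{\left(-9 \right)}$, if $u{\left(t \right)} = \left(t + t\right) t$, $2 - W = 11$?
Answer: $-728 + 10368 i \approx -728.0 + 10368.0 i$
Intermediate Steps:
$W = -9$ ($W = 2 - 11 = -9$)
$E{\left(x \right)} = \left(-9 + x\right) \left(-5 + x\right)$ ($E{\left(x \right)} = \left(x - 9\right) \left(x - 5\right) = \left(-9 + x\right) \left(-5 + x\right)$)
$u{\left(t \right)} = 2 t^{2}$ ($u{\left(t \right)} = 2 t t = 2 t^{2}$)
$F{\left(m \right)} = -4 + 18 \sqrt{m}$ ($F{\left(m \right)} = -4 + 2 \left(-3\right)^{2} \sqrt{m} = -4 + 2 \cdot 9 \sqrt{m} = -4 + 18 \sqrt{m}$)
$\left(-19 + 59\right) + E{\left(-7 \right)} F{\left(-9 \right)} = \left(-19 + 59\right) + \left(45 + \left(-7\right)^{2} - -98\right) \left(-4 + 18 \sqrt{-9}\right) = 40 + \left(45 + 49 + 98\right) \left(-4 + 18 \cdot 3 i\right) = 40 + 192 \left(-4 + 54 i\right) = 40 - \left(768 - 10368 i\right) = -728 + 10368 i$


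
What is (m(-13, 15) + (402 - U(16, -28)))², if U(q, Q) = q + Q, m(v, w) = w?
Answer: 184041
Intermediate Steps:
U(q, Q) = Q + q
(m(-13, 15) + (402 - U(16, -28)))² = (15 + (402 - (-28 + 16)))² = (15 + (402 - 1*(-12)))² = (15 + (402 + 12))² = (15 + 414)² = 429² = 184041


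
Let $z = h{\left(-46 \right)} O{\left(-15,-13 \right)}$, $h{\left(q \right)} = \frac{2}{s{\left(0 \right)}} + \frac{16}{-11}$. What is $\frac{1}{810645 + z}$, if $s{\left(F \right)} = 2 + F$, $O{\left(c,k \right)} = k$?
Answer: $\frac{11}{8917160} \approx 1.2336 \cdot 10^{-6}$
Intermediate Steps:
$h{\left(q \right)} = - \frac{5}{11}$ ($h{\left(q \right)} = \frac{2}{2 + 0} + \frac{16}{-11} = \frac{2}{2} + 16 \left(- \frac{1}{11}\right) = 2 \cdot \frac{1}{2} - \frac{16}{11} = 1 - \frac{16}{11} = - \frac{5}{11}$)
$z = \frac{65}{11}$ ($z = \left(- \frac{5}{11}\right) \left(-13\right) = \frac{65}{11} \approx 5.9091$)
$\frac{1}{810645 + z} = \frac{1}{810645 + \frac{65}{11}} = \frac{1}{\frac{8917160}{11}} = \frac{11}{8917160}$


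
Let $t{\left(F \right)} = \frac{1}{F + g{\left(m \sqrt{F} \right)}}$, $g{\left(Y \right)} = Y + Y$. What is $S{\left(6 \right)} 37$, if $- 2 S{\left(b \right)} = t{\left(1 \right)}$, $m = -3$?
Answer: $\frac{37}{10} \approx 3.7$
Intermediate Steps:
$g{\left(Y \right)} = 2 Y$
$t{\left(F \right)} = \frac{1}{F - 6 \sqrt{F}}$ ($t{\left(F \right)} = \frac{1}{F + 2 \left(- 3 \sqrt{F}\right)} = \frac{1}{F - 6 \sqrt{F}}$)
$S{\left(b \right)} = \frac{1}{10}$ ($S{\left(b \right)} = - \frac{1}{2 \left(1 - 6 \sqrt{1}\right)} = - \frac{1}{2 \left(1 - 6\right)} = - \frac{1}{2 \left(-5\right)} = \left(- \frac{1}{2}\right) \left(- \frac{1}{5}\right) = \frac{1}{10}$)
$S{\left(6 \right)} 37 = \frac{1}{10} \cdot 37 = \frac{37}{10}$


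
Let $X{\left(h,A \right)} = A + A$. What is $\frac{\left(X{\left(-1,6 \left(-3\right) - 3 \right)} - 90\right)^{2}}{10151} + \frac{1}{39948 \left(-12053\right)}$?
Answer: $\frac{8389538273305}{4887637919844} \approx 1.7165$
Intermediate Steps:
$X{\left(h,A \right)} = 2 A$
$\frac{\left(X{\left(-1,6 \left(-3\right) - 3 \right)} - 90\right)^{2}}{10151} + \frac{1}{39948 \left(-12053\right)} = \frac{\left(2 \left(6 \left(-3\right) - 3\right) - 90\right)^{2}}{10151} + \frac{1}{39948 \left(-12053\right)} = \left(2 \left(-18 - 3\right) - 90\right)^{2} \cdot \frac{1}{10151} + \frac{1}{39948} \left(- \frac{1}{12053}\right) = \left(2 \left(-21\right) - 90\right)^{2} \cdot \frac{1}{10151} - \frac{1}{481493244} = \left(-42 - 90\right)^{2} \cdot \frac{1}{10151} - \frac{1}{481493244} = \left(-132\right)^{2} \cdot \frac{1}{10151} - \frac{1}{481493244} = 17424 \cdot \frac{1}{10151} - \frac{1}{481493244} = \frac{17424}{10151} - \frac{1}{481493244} = \frac{8389538273305}{4887637919844}$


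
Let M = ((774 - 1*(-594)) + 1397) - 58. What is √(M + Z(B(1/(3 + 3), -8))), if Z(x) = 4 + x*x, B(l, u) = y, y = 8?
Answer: 5*√111 ≈ 52.678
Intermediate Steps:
B(l, u) = 8
Z(x) = 4 + x²
M = 2707 (M = ((774 + 594) + 1397) - 58 = (1368 + 1397) - 58 = 2765 - 58 = 2707)
√(M + Z(B(1/(3 + 3), -8))) = √(2707 + (4 + 8²)) = √(2707 + (4 + 64)) = √(2707 + 68) = √2775 = 5*√111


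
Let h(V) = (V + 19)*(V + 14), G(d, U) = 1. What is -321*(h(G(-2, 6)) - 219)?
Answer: -26001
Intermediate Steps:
h(V) = (14 + V)*(19 + V) (h(V) = (19 + V)*(14 + V) = (14 + V)*(19 + V))
-321*(h(G(-2, 6)) - 219) = -321*((266 + 1**2 + 33*1) - 219) = -321*((266 + 1 + 33) - 219) = -321*(300 - 219) = -321*81 = -26001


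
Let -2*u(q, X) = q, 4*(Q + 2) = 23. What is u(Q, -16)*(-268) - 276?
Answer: 453/2 ≈ 226.50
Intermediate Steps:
Q = 15/4 (Q = -2 + (1/4)*23 = -2 + 23/4 = 15/4 ≈ 3.7500)
u(q, X) = -q/2
u(Q, -16)*(-268) - 276 = -1/2*15/4*(-268) - 276 = -15/8*(-268) - 276 = 1005/2 - 276 = 453/2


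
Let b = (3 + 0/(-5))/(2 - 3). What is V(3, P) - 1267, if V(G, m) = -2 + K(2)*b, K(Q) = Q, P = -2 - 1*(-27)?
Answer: -1275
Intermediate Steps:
P = 25 (P = -2 + 27 = 25)
b = -3 (b = (3 + 0*(-⅕))/(-1) = (3 + 0)*(-1) = 3*(-1) = -3)
V(G, m) = -8 (V(G, m) = -2 + 2*(-3) = -2 - 6 = -8)
V(3, P) - 1267 = -8 - 1267 = -1275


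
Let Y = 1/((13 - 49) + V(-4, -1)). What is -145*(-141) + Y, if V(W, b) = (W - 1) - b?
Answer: 817799/40 ≈ 20445.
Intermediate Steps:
V(W, b) = -1 + W - b (V(W, b) = (-1 + W) - b = -1 + W - b)
Y = -1/40 (Y = 1/((13 - 49) + (-1 - 4 - 1*(-1))) = 1/(-36 + (-1 - 4 + 1)) = 1/(-36 - 4) = 1/(-40) = -1/40 ≈ -0.025000)
-145*(-141) + Y = -145*(-141) - 1/40 = 20445 - 1/40 = 817799/40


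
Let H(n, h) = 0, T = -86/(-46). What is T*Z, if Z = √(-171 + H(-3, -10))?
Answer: 129*I*√19/23 ≈ 24.448*I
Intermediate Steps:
T = 43/23 (T = -86*(-1/46) = 43/23 ≈ 1.8696)
Z = 3*I*√19 (Z = √(-171 + 0) = √(-171) = 3*I*√19 ≈ 13.077*I)
T*Z = 43*(3*I*√19)/23 = 129*I*√19/23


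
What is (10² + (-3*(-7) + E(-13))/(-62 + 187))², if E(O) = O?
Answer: 156450064/15625 ≈ 10013.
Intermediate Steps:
(10² + (-3*(-7) + E(-13))/(-62 + 187))² = (10² + (-3*(-7) - 13)/(-62 + 187))² = (100 + (21 - 13)/125)² = (100 + 8*(1/125))² = (100 + 8/125)² = (12508/125)² = 156450064/15625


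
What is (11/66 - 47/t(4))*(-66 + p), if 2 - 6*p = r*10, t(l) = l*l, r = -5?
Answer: 5719/36 ≈ 158.86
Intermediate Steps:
t(l) = l²
p = 26/3 (p = ⅓ - (-5)*10/6 = ⅓ - ⅙*(-50) = ⅓ + 25/3 = 26/3 ≈ 8.6667)
(11/66 - 47/t(4))*(-66 + p) = (11/66 - 47/(4²))*(-66 + 26/3) = (11*(1/66) - 47/16)*(-172/3) = (⅙ - 47*1/16)*(-172/3) = (⅙ - 47/16)*(-172/3) = -133/48*(-172/3) = 5719/36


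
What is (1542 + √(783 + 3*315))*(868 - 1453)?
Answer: -902070 - 14040*√3 ≈ -9.2639e+5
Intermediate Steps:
(1542 + √(783 + 3*315))*(868 - 1453) = (1542 + √(783 + 945))*(-585) = (1542 + √1728)*(-585) = (1542 + 24*√3)*(-585) = -902070 - 14040*√3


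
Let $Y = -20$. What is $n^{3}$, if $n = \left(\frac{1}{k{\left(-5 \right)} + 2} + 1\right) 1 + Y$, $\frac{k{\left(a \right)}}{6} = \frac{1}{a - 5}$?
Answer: $- \frac{2097152}{343} \approx -6114.1$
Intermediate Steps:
$k{\left(a \right)} = \frac{6}{-5 + a}$ ($k{\left(a \right)} = \frac{6}{a - 5} = \frac{6}{-5 + a}$)
$n = - \frac{128}{7}$ ($n = \left(\frac{1}{\frac{6}{-5 - 5} + 2} + 1\right) 1 - 20 = \left(\frac{1}{\frac{6}{-10} + 2} + 1\right) 1 - 20 = \left(\frac{1}{6 \left(- \frac{1}{10}\right) + 2} + 1\right) 1 - 20 = \left(\frac{1}{- \frac{3}{5} + 2} + 1\right) 1 - 20 = \left(\frac{1}{\frac{7}{5}} + 1\right) 1 - 20 = \left(\frac{5}{7} + 1\right) 1 - 20 = \frac{12}{7} \cdot 1 - 20 = \frac{12}{7} - 20 = - \frac{128}{7} \approx -18.286$)
$n^{3} = \left(- \frac{128}{7}\right)^{3} = - \frac{2097152}{343}$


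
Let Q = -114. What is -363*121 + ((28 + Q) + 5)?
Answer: -44004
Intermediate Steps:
-363*121 + ((28 + Q) + 5) = -363*121 + ((28 - 114) + 5) = -43923 + (-86 + 5) = -43923 - 81 = -44004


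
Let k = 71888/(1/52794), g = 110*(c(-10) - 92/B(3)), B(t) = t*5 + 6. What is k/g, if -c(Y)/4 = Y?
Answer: 9962544564/10285 ≈ 9.6865e+5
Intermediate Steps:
c(Y) = -4*Y
B(t) = 6 + 5*t (B(t) = 5*t + 6 = 6 + 5*t)
g = 82280/21 (g = 110*(-4*(-10) - 92/(6 + 5*3)) = 110*(40 - 92/(6 + 15)) = 110*(40 - 92/21) = 110*(748/21) = 82280/21 ≈ 3918.1)
k = 3795255072 (k = 71888/(1/52794) = 71888*52794 = 3795255072)
k/g = 3795255072/(82280/21) = 3795255072*(21/82280) = 9962544564/10285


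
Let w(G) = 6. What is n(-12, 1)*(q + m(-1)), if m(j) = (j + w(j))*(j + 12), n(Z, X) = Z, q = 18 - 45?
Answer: -336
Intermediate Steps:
q = -27
m(j) = (6 + j)*(12 + j) (m(j) = (j + 6)*(j + 12) = (6 + j)*(12 + j))
n(-12, 1)*(q + m(-1)) = -12*(-27 + (72 + (-1)**2 + 18*(-1))) = -12*(-27 + (72 + 1 - 18)) = -12*(-27 + 55) = -12*28 = -336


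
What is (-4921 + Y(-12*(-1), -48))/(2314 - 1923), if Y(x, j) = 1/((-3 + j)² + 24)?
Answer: -12917624/1026375 ≈ -12.586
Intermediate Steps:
Y(x, j) = 1/(24 + (-3 + j)²)
(-4921 + Y(-12*(-1), -48))/(2314 - 1923) = (-4921 + 1/(24 + (-3 - 48)²))/(2314 - 1923) = (-4921 + 1/(24 + (-51)²))/391 = (-4921 + 1/(24 + 2601))*(1/391) = (-4921 + 1/2625)*(1/391) = -12917624/2625*1/391 = -12917624/1026375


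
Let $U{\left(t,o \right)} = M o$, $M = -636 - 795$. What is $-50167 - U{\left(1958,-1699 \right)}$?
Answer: $-2481436$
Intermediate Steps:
$M = -1431$
$U{\left(t,o \right)} = - 1431 o$
$-50167 - U{\left(1958,-1699 \right)} = -50167 - \left(-1431\right) \left(-1699\right) = -50167 - 2431269 = -2481436$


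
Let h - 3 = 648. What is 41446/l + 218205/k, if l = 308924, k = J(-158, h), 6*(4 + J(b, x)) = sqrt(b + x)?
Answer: -285495829543/754138 - 1309230*sqrt(493)/83 ≈ -7.2881e+5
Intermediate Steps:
h = 651 (h = 3 + 648 = 651)
J(b, x) = -4 + sqrt(b + x)/6
k = -4 + sqrt(493)/6 (k = -4 + sqrt(-158 + 651)/6 = -4 + sqrt(493)/6 ≈ -0.29940)
41446/l + 218205/k = 41446/308924 + 218205/(-4 + sqrt(493)/6) = 41446*(1/308924) + 218205/(-4 + sqrt(493)/6) = 1219/9086 + 218205/(-4 + sqrt(493)/6)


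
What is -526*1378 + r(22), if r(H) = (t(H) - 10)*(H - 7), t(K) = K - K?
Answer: -724978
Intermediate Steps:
t(K) = 0
r(H) = 70 - 10*H (r(H) = (0 - 10)*(H - 7) = -10*(-7 + H) = 70 - 10*H)
-526*1378 + r(22) = -526*1378 + (70 - 10*22) = -724828 + (70 - 220) = -724828 - 150 = -724978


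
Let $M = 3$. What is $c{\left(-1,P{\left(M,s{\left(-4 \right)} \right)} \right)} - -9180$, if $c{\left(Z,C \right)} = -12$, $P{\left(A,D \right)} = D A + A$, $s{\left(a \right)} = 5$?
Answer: $9168$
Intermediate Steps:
$P{\left(A,D \right)} = A + A D$ ($P{\left(A,D \right)} = A D + A = A + A D$)
$c{\left(-1,P{\left(M,s{\left(-4 \right)} \right)} \right)} - -9180 = -12 - -9180 = -12 + 9180 = 9168$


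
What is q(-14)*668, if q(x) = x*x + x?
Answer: 121576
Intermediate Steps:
q(x) = x + x² (q(x) = x² + x = x + x²)
q(-14)*668 = -14*(1 - 14)*668 = -14*(-13)*668 = 182*668 = 121576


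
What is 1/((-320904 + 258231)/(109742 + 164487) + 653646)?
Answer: 274229/179248626261 ≈ 1.5299e-6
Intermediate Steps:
1/((-320904 + 258231)/(109742 + 164487) + 653646) = 1/(-62673/274229 + 653646) = 1/(179248626261/274229) = 274229/179248626261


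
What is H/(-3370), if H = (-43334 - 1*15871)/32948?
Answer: 11841/22206952 ≈ 0.00053321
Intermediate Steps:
H = -59205/32948 (H = (-43334 - 15871)*(1/32948) = -59205*1/32948 = -59205/32948 ≈ -1.7969)
H/(-3370) = -59205/32948/(-3370) = -59205/32948*(-1/3370) = 11841/22206952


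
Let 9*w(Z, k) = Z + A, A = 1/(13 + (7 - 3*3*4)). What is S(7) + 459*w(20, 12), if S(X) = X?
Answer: 16381/16 ≈ 1023.8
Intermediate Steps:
A = -1/16 (A = 1/(13 + (7 - 9*4)) = 1/(13 + (7 - 36)) = 1/(13 - 29) = 1/(-16) = -1/16 ≈ -0.062500)
w(Z, k) = -1/144 + Z/9 (w(Z, k) = (Z - 1/16)/9 = (-1/16 + Z)/9 = -1/144 + Z/9)
S(7) + 459*w(20, 12) = 7 + 459*(-1/144 + (1/9)*20) = 7 + 459*(-1/144 + 20/9) = 7 + 459*(319/144) = 7 + 16269/16 = 16381/16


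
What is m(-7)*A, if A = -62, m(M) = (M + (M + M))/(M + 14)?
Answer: 186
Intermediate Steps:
m(M) = 3*M/(14 + M) (m(M) = (M + 2*M)/(14 + M) = (3*M)/(14 + M) = 3*M/(14 + M))
m(-7)*A = (3*(-7)/(14 - 7))*(-62) = (3*(-7)/7)*(-62) = (3*(-7)*(1/7))*(-62) = -3*(-62) = 186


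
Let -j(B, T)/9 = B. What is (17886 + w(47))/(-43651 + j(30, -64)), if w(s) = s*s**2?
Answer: -121709/43921 ≈ -2.7711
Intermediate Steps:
w(s) = s**3
j(B, T) = -9*B
(17886 + w(47))/(-43651 + j(30, -64)) = (17886 + 47**3)/(-43651 - 9*30) = (17886 + 103823)/(-43651 - 270) = 121709/(-43921) = 121709*(-1/43921) = -121709/43921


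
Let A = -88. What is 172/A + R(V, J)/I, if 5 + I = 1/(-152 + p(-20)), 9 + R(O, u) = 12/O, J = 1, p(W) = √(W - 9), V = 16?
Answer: -2608395/8504408 - 11*I*√29/773128 ≈ -0.30671 - 7.662e-5*I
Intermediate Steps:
p(W) = √(-9 + W)
R(O, u) = -9 + 12/O
I = -5 + 1/(-152 + I*√29) (I = -5 + 1/(-152 + √(-9 - 20)) = -5 + 1/(-152 + √(-29)) = -5 + 1/(-152 + I*√29) ≈ -5.0066 - 0.00023279*I)
172/A + R(V, J)/I = 172/(-88) + (-9 + 12/16)/(-115817/23133 - I*√29/23133) = 172*(-1/88) + (-9 + 12*(1/16))/(-115817/23133 - I*√29/23133) = -43/22 + (-9 + ¾)/(-115817/23133 - I*√29/23133) = -43/22 - 33/(4*(-115817/23133 - I*√29/23133))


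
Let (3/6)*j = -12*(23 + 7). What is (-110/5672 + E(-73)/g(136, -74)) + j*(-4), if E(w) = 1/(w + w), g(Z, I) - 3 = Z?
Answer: 82876889457/28776892 ≈ 2880.0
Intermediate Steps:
g(Z, I) = 3 + Z
E(w) = 1/(2*w)
j = -720 (j = 2*(-12*(23 + 7)) = 2*(-12*30) = 2*(-360) = -720)
(-110/5672 + E(-73)/g(136, -74)) + j*(-4) = (-110/5672 + ((1/2)/(-73))/(3 + 136)) - 720*(-4) = (-110*1/5672 + ((1/2)*(-1/73))/139) + 2880 = (-55/2836 - 1/146*1/139) + 2880 = (-55/2836 - 1/20294) + 2880 = -559503/28776892 + 2880 = 82876889457/28776892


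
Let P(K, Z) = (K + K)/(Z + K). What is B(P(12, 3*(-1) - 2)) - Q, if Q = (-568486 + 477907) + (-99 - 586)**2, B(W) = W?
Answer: -2650498/7 ≈ -3.7864e+5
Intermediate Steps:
P(K, Z) = 2*K/(K + Z) (P(K, Z) = (2*K)/(K + Z) = 2*K/(K + Z))
Q = 378646 (Q = -90579 + (-685)**2 = -90579 + 469225 = 378646)
B(P(12, 3*(-1) - 2)) - Q = 2*12/(12 + (3*(-1) - 2)) - 1*378646 = 2*12/(12 + (-3 - 2)) - 378646 = 2*12/(12 - 5) - 378646 = 2*12/7 - 378646 = 2*12*(1/7) - 378646 = 24/7 - 378646 = -2650498/7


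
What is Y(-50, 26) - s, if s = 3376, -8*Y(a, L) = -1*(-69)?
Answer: -27077/8 ≈ -3384.6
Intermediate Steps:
Y(a, L) = -69/8 (Y(a, L) = -(-1)*(-69)/8 = -1/8*69 = -69/8)
Y(-50, 26) - s = -69/8 - 1*3376 = -69/8 - 3376 = -27077/8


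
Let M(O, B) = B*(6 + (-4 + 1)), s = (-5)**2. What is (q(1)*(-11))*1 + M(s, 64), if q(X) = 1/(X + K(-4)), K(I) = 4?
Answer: 949/5 ≈ 189.80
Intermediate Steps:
s = 25
q(X) = 1/(4 + X) (q(X) = 1/(X + 4) = 1/(4 + X))
M(O, B) = 3*B (M(O, B) = B*(6 - 3) = B*3 = 3*B)
(q(1)*(-11))*1 + M(s, 64) = (-11/(4 + 1))*1 + 3*64 = (-11/5)*1 + 192 = ((1/5)*(-11))*1 + 192 = -11/5*1 + 192 = -11/5 + 192 = 949/5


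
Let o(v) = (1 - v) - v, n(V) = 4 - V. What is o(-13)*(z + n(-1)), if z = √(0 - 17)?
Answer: 135 + 27*I*√17 ≈ 135.0 + 111.32*I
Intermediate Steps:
z = I*√17 (z = √(-17) = I*√17 ≈ 4.1231*I)
o(v) = 1 - 2*v
o(-13)*(z + n(-1)) = (1 - 2*(-13))*(I*√17 + (4 - 1*(-1))) = (1 + 26)*(I*√17 + (4 + 1)) = 27*(I*√17 + 5) = 27*(5 + I*√17) = 135 + 27*I*√17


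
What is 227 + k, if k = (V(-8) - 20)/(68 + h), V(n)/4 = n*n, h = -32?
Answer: 2102/9 ≈ 233.56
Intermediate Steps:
V(n) = 4*n**2 (V(n) = 4*(n*n) = 4*n**2)
k = 59/9 (k = (4*(-8)**2 - 20)/(68 - 32) = (4*64 - 20)/36 = (256 - 20)*(1/36) = 236*(1/36) = 59/9 ≈ 6.5556)
227 + k = 227 + 59/9 = 2102/9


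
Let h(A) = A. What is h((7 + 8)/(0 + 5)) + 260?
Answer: 263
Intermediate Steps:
h((7 + 8)/(0 + 5)) + 260 = (7 + 8)/(0 + 5) + 260 = 15/5 + 260 = 15*(⅕) + 260 = 3 + 260 = 263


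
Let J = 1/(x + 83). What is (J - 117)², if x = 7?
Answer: 110859841/8100 ≈ 13686.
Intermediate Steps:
J = 1/90 (J = 1/(7 + 83) = 1/90 ≈ 0.011111)
(J - 117)² = (1/90 - 117)² = (-10529/90)² = 110859841/8100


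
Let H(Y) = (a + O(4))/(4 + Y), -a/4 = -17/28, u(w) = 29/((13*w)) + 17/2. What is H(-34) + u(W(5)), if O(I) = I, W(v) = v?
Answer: 3973/455 ≈ 8.7319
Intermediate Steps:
u(w) = 17/2 + 29/(13*w) (u(w) = 29*(1/(13*w)) + 17*(½) = 29/(13*w) + 17/2 = 17/2 + 29/(13*w))
a = 17/7 (a = -(-68)/28 = -4*(-17/28) = 17/7 ≈ 2.4286)
H(Y) = 45/(7*(4 + Y)) (H(Y) = (17/7 + 4)/(4 + Y) = 45/(7*(4 + Y)))
H(-34) + u(W(5)) = 45/(7*(4 - 34)) + (1/26)*(58 + 221*5)/5 = (45/7)/(-30) + (1/26)*(⅕)*(58 + 1105) = (45/7)*(-1/30) + (1/26)*(⅕)*1163 = -3/14 + 1163/130 = 3973/455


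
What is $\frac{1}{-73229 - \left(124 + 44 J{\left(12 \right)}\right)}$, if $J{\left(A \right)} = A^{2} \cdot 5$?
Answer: $- \frac{1}{105033} \approx -9.5208 \cdot 10^{-6}$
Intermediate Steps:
$J{\left(A \right)} = 5 A^{2}$
$\frac{1}{-73229 - \left(124 + 44 J{\left(12 \right)}\right)} = \frac{1}{-73229 - \left(124 + 44 \cdot 5 \cdot 12^{2}\right)} = \frac{1}{-73229 - \left(124 + 44 \cdot 5 \cdot 144\right)} = \frac{1}{-73229 - 31804} = \frac{1}{-105033} = - \frac{1}{105033}$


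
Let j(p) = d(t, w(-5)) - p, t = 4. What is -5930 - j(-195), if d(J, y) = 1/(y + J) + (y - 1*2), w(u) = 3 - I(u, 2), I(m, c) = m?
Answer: -73573/12 ≈ -6131.1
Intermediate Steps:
w(u) = 3 - u
d(J, y) = -2 + y + 1/(J + y) (d(J, y) = 1/(J + y) + (y - 2) = 1/(J + y) + (-2 + y) = -2 + y + 1/(J + y))
j(p) = 73/12 - p (j(p) = (1 + (3 - 1*(-5))² - 2*4 - 2*(3 - 1*(-5)) + 4*(3 - 1*(-5)))/(4 + (3 - 1*(-5))) - p = (1 + (3 + 5)² - 8 - 2*(3 + 5) + 4*(3 + 5))/(4 + (3 + 5)) - p = (1 + 8² - 8 - 2*8 + 4*8)/(4 + 8) - p = (1 + 64 - 8 - 16 + 32)/12 - p = (1/12)*73 - p = 73/12 - p)
-5930 - j(-195) = -5930 - (73/12 - 1*(-195)) = -5930 - (73/12 + 195) = -5930 - 1*2413/12 = -5930 - 2413/12 = -73573/12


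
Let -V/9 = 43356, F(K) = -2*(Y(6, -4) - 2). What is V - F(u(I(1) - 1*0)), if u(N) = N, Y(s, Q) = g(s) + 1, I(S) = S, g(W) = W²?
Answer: -390134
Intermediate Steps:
Y(s, Q) = 1 + s² (Y(s, Q) = s² + 1 = 1 + s²)
F(K) = -70 (F(K) = -2*((1 + 6²) - 2) = -2*((1 + 36) - 2) = -2*(37 - 2) = -2*35 = -70)
V = -390204 (V = -9*43356 = -390204)
V - F(u(I(1) - 1*0)) = -390204 - 1*(-70) = -390204 + 70 = -390134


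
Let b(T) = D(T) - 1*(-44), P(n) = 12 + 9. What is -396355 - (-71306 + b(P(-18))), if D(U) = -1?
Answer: -325092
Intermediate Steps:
P(n) = 21
b(T) = 43 (b(T) = -1 - 1*(-44) = -1 + 44 = 43)
-396355 - (-71306 + b(P(-18))) = -396355 - (-71306 + 43) = -396355 - 1*(-71263) = -396355 + 71263 = -325092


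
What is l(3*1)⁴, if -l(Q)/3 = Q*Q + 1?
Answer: 810000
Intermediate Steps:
l(Q) = -3 - 3*Q² (l(Q) = -3*(Q*Q + 1) = -3*(Q² + 1) = -3*(1 + Q²) = -3 - 3*Q²)
l(3*1)⁴ = (-3 - 3*(3*1)²)⁴ = (-3 - 3*3²)⁴ = (-3 - 3*9)⁴ = (-3 - 27)⁴ = (-30)⁴ = 810000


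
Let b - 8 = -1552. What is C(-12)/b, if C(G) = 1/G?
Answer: 1/18528 ≈ 5.3972e-5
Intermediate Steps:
b = -1544 (b = 8 - 1552 = -1544)
C(-12)/b = 1/(-12*(-1544)) = -1/12*(-1/1544) = 1/18528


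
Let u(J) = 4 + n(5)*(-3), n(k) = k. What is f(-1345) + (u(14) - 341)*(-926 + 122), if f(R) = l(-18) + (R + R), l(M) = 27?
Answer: 280345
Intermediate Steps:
f(R) = 27 + 2*R (f(R) = 27 + (R + R) = 27 + 2*R)
u(J) = -11 (u(J) = 4 + 5*(-3) = 4 - 15 = -11)
f(-1345) + (u(14) - 341)*(-926 + 122) = (27 + 2*(-1345)) + (-11 - 341)*(-926 + 122) = (27 - 2690) - 352*(-804) = -2663 + 283008 = 280345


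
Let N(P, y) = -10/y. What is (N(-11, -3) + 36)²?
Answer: 13924/9 ≈ 1547.1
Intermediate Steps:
(N(-11, -3) + 36)² = (-10/(-3) + 36)² = (-10*(-⅓) + 36)² = (10/3 + 36)² = (118/3)² = 13924/9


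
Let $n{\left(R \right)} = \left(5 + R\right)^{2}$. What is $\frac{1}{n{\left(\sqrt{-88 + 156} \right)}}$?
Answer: $\frac{93}{1849} - \frac{20 \sqrt{17}}{1849} \approx 0.0056992$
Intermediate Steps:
$\frac{1}{n{\left(\sqrt{-88 + 156} \right)}} = \frac{1}{\left(5 + \sqrt{-88 + 156}\right)^{2}} = \frac{1}{\left(5 + \sqrt{68}\right)^{2}} = \frac{1}{\left(5 + 2 \sqrt{17}\right)^{2}}$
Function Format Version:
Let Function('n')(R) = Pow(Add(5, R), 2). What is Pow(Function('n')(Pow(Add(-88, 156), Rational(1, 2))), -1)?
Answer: Add(Rational(93, 1849), Mul(Rational(-20, 1849), Pow(17, Rational(1, 2)))) ≈ 0.0056992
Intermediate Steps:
Pow(Function('n')(Pow(Add(-88, 156), Rational(1, 2))), -1) = Pow(Pow(Add(5, Pow(Add(-88, 156), Rational(1, 2))), 2), -1) = Pow(Pow(Add(5, Pow(68, Rational(1, 2))), 2), -1) = Pow(Pow(Add(5, Mul(2, Pow(17, Rational(1, 2)))), 2), -1) = Pow(Add(5, Mul(2, Pow(17, Rational(1, 2)))), -2)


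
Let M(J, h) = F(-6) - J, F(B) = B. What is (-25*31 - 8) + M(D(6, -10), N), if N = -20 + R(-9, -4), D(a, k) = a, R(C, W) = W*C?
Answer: -795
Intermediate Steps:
R(C, W) = C*W
N = 16 (N = -20 - 9*(-4) = -20 + 36 = 16)
M(J, h) = -6 - J
(-25*31 - 8) + M(D(6, -10), N) = (-25*31 - 8) + (-6 - 1*6) = (-775 - 8) + (-6 - 6) = -783 - 12 = -795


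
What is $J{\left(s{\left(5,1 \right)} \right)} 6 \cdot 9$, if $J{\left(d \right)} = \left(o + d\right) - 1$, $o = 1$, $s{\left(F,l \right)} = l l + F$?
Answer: $324$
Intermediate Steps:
$s{\left(F,l \right)} = F + l^{2}$ ($s{\left(F,l \right)} = l^{2} + F = F + l^{2}$)
$J{\left(d \right)} = d$ ($J{\left(d \right)} = \left(1 + d\right) - 1 = d$)
$J{\left(s{\left(5,1 \right)} \right)} 6 \cdot 9 = \left(5 + 1^{2}\right) 6 \cdot 9 = \left(5 + 1\right) 6 \cdot 9 = 6 \cdot 6 \cdot 9 = 36 \cdot 9 = 324$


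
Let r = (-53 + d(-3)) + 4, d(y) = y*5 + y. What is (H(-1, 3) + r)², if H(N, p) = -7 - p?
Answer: 5929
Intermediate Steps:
d(y) = 6*y (d(y) = 5*y + y = 6*y)
r = -67 (r = (-53 + 6*(-3)) + 4 = (-53 - 18) + 4 = -71 + 4 = -67)
(H(-1, 3) + r)² = ((-7 - 1*3) - 67)² = ((-7 - 3) - 67)² = (-10 - 67)² = (-77)² = 5929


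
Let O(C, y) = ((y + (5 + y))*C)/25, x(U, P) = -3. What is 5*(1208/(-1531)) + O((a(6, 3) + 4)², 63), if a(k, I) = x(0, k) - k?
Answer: 194521/1531 ≈ 127.05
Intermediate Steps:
a(k, I) = -3 - k
O(C, y) = C*(5 + 2*y)/25 (O(C, y) = ((5 + 2*y)*C)*(1/25) = (C*(5 + 2*y))*(1/25) = C*(5 + 2*y)/25)
5*(1208/(-1531)) + O((a(6, 3) + 4)², 63) = 5*(1208/(-1531)) + ((-3 - 1*6) + 4)²*(5 + 2*63)/25 = 5*(1208*(-1/1531)) + ((-3 - 6) + 4)²*(5 + 126)/25 = 5*(-1208/1531) + (1/25)*(-9 + 4)²*131 = -6040/1531 + (1/25)*(-5)²*131 = -6040/1531 + (1/25)*25*131 = -6040/1531 + 131 = 194521/1531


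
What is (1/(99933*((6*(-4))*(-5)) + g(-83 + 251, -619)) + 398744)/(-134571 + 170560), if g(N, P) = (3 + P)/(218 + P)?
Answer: 1917470807020945/173063060193664 ≈ 11.080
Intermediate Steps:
g(N, P) = (3 + P)/(218 + P)
(1/(99933*((6*(-4))*(-5)) + g(-83 + 251, -619)) + 398744)/(-134571 + 170560) = (1/(99933*((6*(-4))*(-5)) + (3 - 619)/(218 - 619)) + 398744)/(-134571 + 170560) = (1/(99933*(-24*(-5)) - 616/(-401)) + 398744)/35989 = (1/(99933*120 - 1/401*(-616)) + 398744)*(1/35989) = (1/(11991960 + 616/401) + 398744)*(1/35989) = (1/(4808776576/401) + 398744)*(1/35989) = (401/4808776576 + 398744)*(1/35989) = (1917470807020945/4808776576)*(1/35989) = 1917470807020945/173063060193664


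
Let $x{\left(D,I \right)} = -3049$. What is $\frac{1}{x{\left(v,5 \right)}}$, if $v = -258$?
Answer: $- \frac{1}{3049} \approx -0.00032798$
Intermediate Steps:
$\frac{1}{x{\left(v,5 \right)}} = \frac{1}{-3049} = - \frac{1}{3049}$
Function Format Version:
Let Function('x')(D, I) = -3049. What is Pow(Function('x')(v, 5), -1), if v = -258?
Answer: Rational(-1, 3049) ≈ -0.00032798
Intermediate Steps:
Pow(Function('x')(v, 5), -1) = Pow(-3049, -1) = Rational(-1, 3049)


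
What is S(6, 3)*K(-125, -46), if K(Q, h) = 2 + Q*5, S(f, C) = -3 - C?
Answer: 3738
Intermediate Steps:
K(Q, h) = 2 + 5*Q
S(6, 3)*K(-125, -46) = (-3 - 1*3)*(2 + 5*(-125)) = (-3 - 3)*(2 - 625) = -6*(-623) = 3738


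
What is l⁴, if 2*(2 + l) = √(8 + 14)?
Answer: (4 - √22)⁴/16 ≈ 0.014201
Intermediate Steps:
l = -2 + √22/2 (l = -2 + √(8 + 14)/2 = -2 + √22/2 ≈ 0.34521)
l⁴ = (-2 + √22/2)⁴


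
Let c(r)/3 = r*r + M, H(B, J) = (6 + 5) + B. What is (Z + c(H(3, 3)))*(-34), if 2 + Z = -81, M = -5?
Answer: -16660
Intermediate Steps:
Z = -83 (Z = -2 - 81 = -83)
H(B, J) = 11 + B
c(r) = -15 + 3*r² (c(r) = 3*(r*r - 5) = 3*(r² - 5) = 3*(-5 + r²) = -15 + 3*r²)
(Z + c(H(3, 3)))*(-34) = (-83 + (-15 + 3*(11 + 3)²))*(-34) = (-83 + (-15 + 3*14²))*(-34) = (-83 + (-15 + 3*196))*(-34) = (-83 + (-15 + 588))*(-34) = (-83 + 573)*(-34) = 490*(-34) = -16660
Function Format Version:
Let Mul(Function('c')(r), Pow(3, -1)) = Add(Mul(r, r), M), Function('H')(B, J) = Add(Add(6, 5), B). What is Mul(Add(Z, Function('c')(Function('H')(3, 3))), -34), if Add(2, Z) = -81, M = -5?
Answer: -16660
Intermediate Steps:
Z = -83 (Z = Add(-2, -81) = -83)
Function('H')(B, J) = Add(11, B)
Function('c')(r) = Add(-15, Mul(3, Pow(r, 2))) (Function('c')(r) = Mul(3, Add(Mul(r, r), -5)) = Mul(3, Add(Pow(r, 2), -5)) = Mul(3, Add(-5, Pow(r, 2))) = Add(-15, Mul(3, Pow(r, 2))))
Mul(Add(Z, Function('c')(Function('H')(3, 3))), -34) = Mul(Add(-83, Add(-15, Mul(3, Pow(Add(11, 3), 2)))), -34) = Mul(Add(-83, Add(-15, Mul(3, Pow(14, 2)))), -34) = Mul(Add(-83, Add(-15, Mul(3, 196))), -34) = Mul(Add(-83, Add(-15, 588)), -34) = Mul(Add(-83, 573), -34) = Mul(490, -34) = -16660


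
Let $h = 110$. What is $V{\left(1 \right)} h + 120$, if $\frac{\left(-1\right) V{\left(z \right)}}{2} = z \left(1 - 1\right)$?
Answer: $120$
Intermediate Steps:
$V{\left(z \right)} = 0$ ($V{\left(z \right)} = - 2 z \left(1 - 1\right) = - 2 z 0 = \left(-2\right) 0 = 0$)
$V{\left(1 \right)} h + 120 = 0 \cdot 110 + 120 = 0 + 120 = 120$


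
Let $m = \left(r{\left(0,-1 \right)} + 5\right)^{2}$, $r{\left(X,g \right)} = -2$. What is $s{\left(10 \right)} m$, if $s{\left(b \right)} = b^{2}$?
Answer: $900$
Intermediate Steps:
$m = 9$ ($m = \left(-2 + 5\right)^{2} = 3^{2} = 9$)
$s{\left(10 \right)} m = 10^{2} \cdot 9 = 100 \cdot 9 = 900$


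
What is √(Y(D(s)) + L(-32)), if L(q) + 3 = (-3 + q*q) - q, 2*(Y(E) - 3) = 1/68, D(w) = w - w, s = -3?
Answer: √4869106/68 ≈ 32.450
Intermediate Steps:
D(w) = 0
Y(E) = 409/136 (Y(E) = 3 + (½)/68 = 3 + (½)*(1/68) = 3 + 1/136 = 409/136)
L(q) = -6 + q² - q (L(q) = -3 + ((-3 + q*q) - q) = -3 + ((-3 + q²) - q) = -3 + (-3 + q² - q) = -6 + q² - q)
√(Y(D(s)) + L(-32)) = √(409/136 + (-6 + (-32)² - 1*(-32))) = √(409/136 + (-6 + 1024 + 32)) = √(409/136 + 1050) = √(143209/136) = √4869106/68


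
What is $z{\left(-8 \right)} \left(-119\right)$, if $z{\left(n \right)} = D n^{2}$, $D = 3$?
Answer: $-22848$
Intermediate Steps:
$z{\left(n \right)} = 3 n^{2}$
$z{\left(-8 \right)} \left(-119\right) = 3 \left(-8\right)^{2} \left(-119\right) = 3 \cdot 64 \left(-119\right) = 192 \left(-119\right) = -22848$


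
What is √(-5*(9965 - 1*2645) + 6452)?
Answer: 2*I*√7537 ≈ 173.63*I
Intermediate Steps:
√(-5*(9965 - 1*2645) + 6452) = √(-5*(9965 - 2645) + 6452) = √(-5*7320 + 6452) = √(-36600 + 6452) = √(-30148) = 2*I*√7537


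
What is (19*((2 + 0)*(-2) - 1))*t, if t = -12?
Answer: 1140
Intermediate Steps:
(19*((2 + 0)*(-2) - 1))*t = (19*((2 + 0)*(-2) - 1))*(-12) = (19*(2*(-2) - 1))*(-12) = (19*(-4 - 1))*(-12) = (19*(-5))*(-12) = -95*(-12) = 1140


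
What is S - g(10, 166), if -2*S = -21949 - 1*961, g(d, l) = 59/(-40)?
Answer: 458259/40 ≈ 11456.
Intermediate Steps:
g(d, l) = -59/40 (g(d, l) = 59*(-1/40) = -59/40)
S = 11455 (S = -(-21949 - 1*961)/2 = -(-21949 - 961)/2 = -1/2*(-22910) = 11455)
S - g(10, 166) = 11455 - 1*(-59/40) = 11455 + 59/40 = 458259/40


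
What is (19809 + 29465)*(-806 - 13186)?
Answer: -689441808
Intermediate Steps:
(19809 + 29465)*(-806 - 13186) = 49274*(-13992) = -689441808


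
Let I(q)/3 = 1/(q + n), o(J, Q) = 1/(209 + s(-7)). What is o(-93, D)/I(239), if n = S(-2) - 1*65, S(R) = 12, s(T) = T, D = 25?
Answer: 31/101 ≈ 0.30693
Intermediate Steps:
o(J, Q) = 1/202 (o(J, Q) = 1/(209 - 7) = 1/202)
n = -53 (n = 12 - 1*65 = 12 - 65 = -53)
I(q) = 3/(-53 + q) (I(q) = 3/(q - 53) = 3/(-53 + q))
o(-93, D)/I(239) = 1/(202*((3/(-53 + 239)))) = 1/(202*((3/186))) = 1/(202*((3*(1/186)))) = 1/(202*(1/62)) = (1/202)*62 = 31/101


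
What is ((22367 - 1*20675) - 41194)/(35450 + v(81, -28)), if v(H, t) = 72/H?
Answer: -177759/159529 ≈ -1.1143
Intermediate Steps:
((22367 - 1*20675) - 41194)/(35450 + v(81, -28)) = ((22367 - 1*20675) - 41194)/(35450 + 72/81) = ((22367 - 20675) - 41194)/(35450 + 72*(1/81)) = (1692 - 41194)/(35450 + 8/9) = -39502/319058/9 = -39502*9/319058 = -177759/159529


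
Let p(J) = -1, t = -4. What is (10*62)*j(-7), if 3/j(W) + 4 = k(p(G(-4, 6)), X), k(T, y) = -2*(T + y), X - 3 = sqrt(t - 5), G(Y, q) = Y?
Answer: -744/5 + 558*I/5 ≈ -148.8 + 111.6*I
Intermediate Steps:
X = 3 + 3*I (X = 3 + sqrt(-4 - 5) = 3 + sqrt(-9) = 3 + 3*I ≈ 3.0 + 3.0*I)
k(T, y) = -2*T - 2*y
j(W) = 3*(-8 + 6*I)/100 (j(W) = 3/(-4 + (-2*(-1) - 2*(3 + 3*I))) = 3/(-4 + (2 + (-6 - 6*I))) = 3/(-4 + (-4 - 6*I)) = 3/(-8 - 6*I) = 3*((-8 + 6*I)/100) = 3*(-8 + 6*I)/100)
(10*62)*j(-7) = (10*62)*(-6/25 + 9*I/50) = 620*(-6/25 + 9*I/50) = -744/5 + 558*I/5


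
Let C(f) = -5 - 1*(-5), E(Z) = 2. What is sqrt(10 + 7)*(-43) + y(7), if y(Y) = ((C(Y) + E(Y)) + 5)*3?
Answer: 21 - 43*sqrt(17) ≈ -156.29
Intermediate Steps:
C(f) = 0 (C(f) = -5 + 5 = 0)
y(Y) = 21 (y(Y) = ((0 + 2) + 5)*3 = (2 + 5)*3 = 7*3 = 21)
sqrt(10 + 7)*(-43) + y(7) = sqrt(10 + 7)*(-43) + 21 = sqrt(17)*(-43) + 21 = -43*sqrt(17) + 21 = 21 - 43*sqrt(17)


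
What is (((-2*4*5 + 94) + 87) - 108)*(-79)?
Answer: -2607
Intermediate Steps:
(((-2*4*5 + 94) + 87) - 108)*(-79) = (((-8*5 + 94) + 87) - 108)*(-79) = (((-40 + 94) + 87) - 108)*(-79) = ((54 + 87) - 108)*(-79) = (141 - 108)*(-79) = 33*(-79) = -2607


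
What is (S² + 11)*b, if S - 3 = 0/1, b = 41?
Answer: 820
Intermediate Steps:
S = 3 (S = 3 + 0/1 = 3 + 0*1 = 3 + 0 = 3)
(S² + 11)*b = (3² + 11)*41 = (9 + 11)*41 = 20*41 = 820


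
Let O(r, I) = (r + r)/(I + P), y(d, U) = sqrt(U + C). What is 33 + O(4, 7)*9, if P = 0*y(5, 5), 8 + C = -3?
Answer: 303/7 ≈ 43.286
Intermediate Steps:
C = -11 (C = -8 - 3 = -11)
y(d, U) = sqrt(-11 + U) (y(d, U) = sqrt(U - 11) = sqrt(-11 + U))
P = 0 (P = 0*sqrt(-11 + 5) = 0*sqrt(-6) = 0*(I*sqrt(6)) = 0)
O(r, I) = 2*r/I (O(r, I) = (r + r)/(I + 0) = (2*r)/I = 2*r/I)
33 + O(4, 7)*9 = 33 + (2*4/7)*9 = 33 + (2*4*(1/7))*9 = 33 + (8/7)*9 = 33 + 72/7 = 303/7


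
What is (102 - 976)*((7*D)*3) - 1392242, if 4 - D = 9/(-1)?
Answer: -1630844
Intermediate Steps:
D = 13 (D = 4 - 9/(-1) = 4 - 9*(-1) = 4 - 1*(-9) = 4 + 9 = 13)
(102 - 976)*((7*D)*3) - 1392242 = (102 - 976)*((7*13)*3) - 1392242 = -79534*3 - 1392242 = -874*273 - 1392242 = -238602 - 1392242 = -1630844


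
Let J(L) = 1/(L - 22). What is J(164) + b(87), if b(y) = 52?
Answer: 7385/142 ≈ 52.007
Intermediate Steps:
J(L) = 1/(-22 + L)
J(164) + b(87) = 1/(-22 + 164) + 52 = 1/142 + 52 = 7385/142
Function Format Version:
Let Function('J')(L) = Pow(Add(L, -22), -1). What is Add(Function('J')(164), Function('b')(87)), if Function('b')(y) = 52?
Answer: Rational(7385, 142) ≈ 52.007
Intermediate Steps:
Function('J')(L) = Pow(Add(-22, L), -1)
Add(Function('J')(164), Function('b')(87)) = Add(Pow(Add(-22, 164), -1), 52) = Add(Pow(142, -1), 52) = Add(Rational(1, 142), 52) = Rational(7385, 142)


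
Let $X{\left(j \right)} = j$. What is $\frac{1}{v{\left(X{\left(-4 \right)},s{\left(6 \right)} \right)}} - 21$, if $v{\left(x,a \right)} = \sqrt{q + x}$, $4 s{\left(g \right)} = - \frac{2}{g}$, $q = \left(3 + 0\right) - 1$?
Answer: $-21 - \frac{i \sqrt{2}}{2} \approx -21.0 - 0.70711 i$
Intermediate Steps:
$q = 2$ ($q = 3 - 1 = 2$)
$s{\left(g \right)} = - \frac{1}{2 g}$ ($s{\left(g \right)} = \frac{\left(-2\right) \frac{1}{g}}{4} = - \frac{1}{2 g}$)
$v{\left(x,a \right)} = \sqrt{2 + x}$
$\frac{1}{v{\left(X{\left(-4 \right)},s{\left(6 \right)} \right)}} - 21 = \frac{1}{\sqrt{2 - 4}} - 21 = \frac{1}{\sqrt{-2}} - 21 = \frac{1}{i \sqrt{2}} - 21 = - \frac{i \sqrt{2}}{2} - 21 = -21 - \frac{i \sqrt{2}}{2}$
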